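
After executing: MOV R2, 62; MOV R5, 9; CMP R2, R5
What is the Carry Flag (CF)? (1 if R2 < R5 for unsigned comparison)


Register state trace:
  MOV R2, 62  → R2 = 62
  MOV R5, 9  → R5 = 9
  CMP R2, R5  → unsigned 62 - 9: no borrow
  62 >= 9, so CF = 0
CF = 0

0


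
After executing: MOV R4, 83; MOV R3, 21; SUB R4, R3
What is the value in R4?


Register state trace:
  MOV R4, 83  → R4 = 83
  MOV R3, 21  → R3 = 21
  SUB R4, R3  → R4 = 83 - 21 = 62
Final: R4 = 62

62


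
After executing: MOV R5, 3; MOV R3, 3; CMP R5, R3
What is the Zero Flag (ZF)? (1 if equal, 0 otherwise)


Register state trace:
  MOV R5, 3  → R5 = 3
  MOV R3, 3  → R3 = 3
  CMP R5, R3  → computes 3 - 3 = 0
  Result is zero, so values are equal
ZF = 1

1


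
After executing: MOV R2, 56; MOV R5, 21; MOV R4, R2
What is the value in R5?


Register state trace:
  MOV R2, 56  → R2 = 56
  MOV R5, 21  → R5 = 21
  MOV R4, R2  → R4 = 56
Final: R5 = 21

21


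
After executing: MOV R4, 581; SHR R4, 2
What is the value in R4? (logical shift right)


Register state trace:
  MOV R4, 581  → R4 = 581
  SHR R4, 2  → R4 = 581 >> 2 = 581 // 2^2 = 145
Final: R4 = 145

145


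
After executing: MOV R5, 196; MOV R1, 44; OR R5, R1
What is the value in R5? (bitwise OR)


Register state trace:
  MOV R5, 196  → R5 = 196 (0b11000100)
  MOV R1, 44  → R1 = 44 (0b00101100)
  OR R5, R1   → R5 = 196 OR 44 = 236 (0b11101100)
Final: R5 = 236

236


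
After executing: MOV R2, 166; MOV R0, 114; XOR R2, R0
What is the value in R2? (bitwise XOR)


Register state trace:
  MOV R2, 166  → R2 = 166 (0b10100110)
  MOV R0, 114  → R0 = 114 (0b01110010)
  XOR R2, R0  → R2 = 166 XOR 114 = 212 (0b11010100)
Final: R2 = 212

212


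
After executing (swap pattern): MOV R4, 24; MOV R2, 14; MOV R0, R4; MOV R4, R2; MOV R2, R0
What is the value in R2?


Register state trace (swap pattern):
  MOV R4, 24  → R4 = 24
  MOV R2, 14  → R2 = 14
  MOV R0, R4  → R0 = 24  (save R4)
  MOV R4, R2  → R4 = 14  (R4 gets R2's value)
  MOV R2, R0  → R2 = 24  (R2 gets saved value)
Final: R2 = 24

24


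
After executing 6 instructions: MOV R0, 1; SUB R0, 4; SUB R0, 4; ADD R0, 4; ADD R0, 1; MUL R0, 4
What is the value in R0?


Register state trace:
  MOV R0, 1  → R0 = 1
  SUB R0, 4  → R0 = 1 - 4 = -3
  SUB R0, 4  → R0 = -3 - 4 = -7
  ADD R0, 4  → R0 = -7 + 4 = -3
  ADD R0, 1  → R0 = -3 + 1 = -2
  MUL R0, 4  → R0 = -2 * 4 = -8
Final: R0 = -8

-8


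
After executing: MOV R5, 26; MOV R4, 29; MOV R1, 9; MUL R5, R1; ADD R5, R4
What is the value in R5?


Register state trace:
  MOV R5, 26  → R5 = 26
  MOV R4, 29  → R4 = 29
  MOV R1, 9  → R1 = 9
  MUL R5, R1  → R5 = 26 * 9 = 234
  ADD R5, R4  → R5 = 234 + 29 = 263
Final: R5 = 263

263


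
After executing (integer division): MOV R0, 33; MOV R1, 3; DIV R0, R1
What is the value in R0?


Register state trace:
  MOV R0, 33  → R0 = 33
  MOV R1, 3  → R1 = 3
  DIV R0, R1  → R0 = 33 // 3 = 11
Final: R0 = 11

11


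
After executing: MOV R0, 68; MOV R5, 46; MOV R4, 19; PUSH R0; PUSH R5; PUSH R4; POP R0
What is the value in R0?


Stack trace (top is rightmost):
  MOV R0, 68  → R0 = 68
  MOV R5, 46  → R5 = 46
  MOV R4, 19  → R4 = 19
  PUSH R0  → stack: [68]
  PUSH R5  → stack: [68, 46]
  PUSH R4  → stack: [68, 46, 19]
  POP R0  → R0 = 19, stack: [68, 46]
Final: R0 = 19

19


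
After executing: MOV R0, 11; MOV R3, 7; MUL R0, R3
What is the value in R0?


Register state trace:
  MOV R0, 11  → R0 = 11
  MOV R3, 7  → R3 = 7
  MUL R0, R3  → R0 = 11 * 7 = 77
Final: R0 = 77

77


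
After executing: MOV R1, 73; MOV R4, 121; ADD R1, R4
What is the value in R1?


Register state trace:
  MOV R1, 73  → R1 = 73
  MOV R4, 121  → R4 = 121
  ADD R1, R4  → R1 = 73 + 121 = 194
Final: R1 = 194

194


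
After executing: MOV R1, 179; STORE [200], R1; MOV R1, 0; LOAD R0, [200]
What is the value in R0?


Register and memory trace:
  MOV R1, 179  → R1 = 179
  STORE [200], R1  → mem[200] = 179
  MOV R1, 0  → R1 = 0
  LOAD R0, [200]  → R0 = mem[200] = 179
Final: R0 = 179

179


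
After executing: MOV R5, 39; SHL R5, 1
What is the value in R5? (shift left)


Register state trace:
  MOV R5, 39  → R5 = 39
  SHL R5, 1  → R5 = 39 << 1 = 39 * 2^1 = 78
Final: R5 = 78

78


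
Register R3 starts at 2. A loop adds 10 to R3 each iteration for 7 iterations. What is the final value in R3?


Starting value: R3 = 2
  Iter 1: R3 = 2 + 10 = 12
  Iter 2: R3 = 12 + 10 = 22
  Iter 3: R3 = 22 + 10 = 32
  Iter 4: R3 = 32 + 10 = 42
  Iter 5: R3 = 42 + 10 = 52
  Iter 6: R3 = 52 + 10 = 62
  Iter 7: R3 = 62 + 10 = 72
Final: R3 = 72

72


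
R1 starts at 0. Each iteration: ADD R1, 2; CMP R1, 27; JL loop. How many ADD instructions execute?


Loop trace (R1 starts at 0, target 27, step 2):
  ADD #1: R1 = 0 + 2 = 2  → 2 < 27, loop
  ADD #2: R1 = 2 + 2 = 4  → 4 < 27, loop
  ADD #3: R1 = 4 + 2 = 6  → 6 < 27, loop
  ADD #4: R1 = 6 + 2 = 8  → 8 < 27, loop
  ADD #5: R1 = 8 + 2 = 10  → 10 < 27, loop
  ADD #6: R1 = 10 + 2 = 12  → 12 < 27, loop
  ADD #7: R1 = 12 + 2 = 14  → 14 < 27, loop
  ADD #8: R1 = 14 + 2 = 16  → 16 < 27, loop
  ADD #9: R1 = 16 + 2 = 18  → 18 < 27, loop
  ADD #10: R1 = 18 + 2 = 20  → 20 < 27, loop
  ADD #11: R1 = 20 + 2 = 22  → 22 < 27, loop
  ADD #12: R1 = 22 + 2 = 24  → 24 < 27, loop
  ADD #13: R1 = 24 + 2 = 26  → 26 < 27, loop
  ADD #14: R1 = 26 + 2 = 28  → 28 >= 27, exit
Total ADD instructions: 14

14


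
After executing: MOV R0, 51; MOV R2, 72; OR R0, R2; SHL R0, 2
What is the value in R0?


Register state trace:
  MOV R0, 51  → R0 = 51 (0b00110011)
  MOV R2, 72  → R2 = 72 (0b01001000)
  OR R0, R2  → R0 = 51 OR 72 = 123 (0b01111011)
  SHL R0, 2  → R0 = 123 << 2 = 492
Final: R0 = 492

492


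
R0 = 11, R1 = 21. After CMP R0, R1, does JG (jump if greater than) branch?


Trace:
  R0 = 11, R1 = 21
  CMP R0, R1  → compares 11 vs 21
  JG checks: is 11 greater than 21?
  11 < 21, so condition is false
Branch taken: No

No


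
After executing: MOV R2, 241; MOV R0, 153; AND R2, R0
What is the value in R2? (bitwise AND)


Register state trace:
  MOV R2, 241  → R2 = 241 (0b11110001)
  MOV R0, 153  → R0 = 153 (0b10011001)
  AND R2, R0  → R2 = 241 AND 153 = 145 (0b10010001)
Final: R2 = 145

145


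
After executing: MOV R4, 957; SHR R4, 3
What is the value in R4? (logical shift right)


Register state trace:
  MOV R4, 957  → R4 = 957
  SHR R4, 3  → R4 = 957 >> 3 = 957 // 2^3 = 119
Final: R4 = 119

119


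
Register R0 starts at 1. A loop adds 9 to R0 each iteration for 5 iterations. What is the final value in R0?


Starting value: R0 = 1
  Iter 1: R0 = 1 + 9 = 10
  Iter 2: R0 = 10 + 9 = 19
  Iter 3: R0 = 19 + 9 = 28
  Iter 4: R0 = 28 + 9 = 37
  Iter 5: R0 = 37 + 9 = 46
Final: R0 = 46

46


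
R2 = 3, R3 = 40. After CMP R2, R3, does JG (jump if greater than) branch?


Trace:
  R2 = 3, R3 = 40
  CMP R2, R3  → compares 3 vs 40
  JG checks: is 3 greater than 40?
  3 < 40, so condition is false
Branch taken: No

No


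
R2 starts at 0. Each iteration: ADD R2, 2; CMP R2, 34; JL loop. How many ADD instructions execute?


Loop trace (R2 starts at 0, target 34, step 2):
  ADD #1: R2 = 0 + 2 = 2  → 2 < 34, loop
  ADD #2: R2 = 2 + 2 = 4  → 4 < 34, loop
  ADD #3: R2 = 4 + 2 = 6  → 6 < 34, loop
  ADD #4: R2 = 6 + 2 = 8  → 8 < 34, loop
  ADD #5: R2 = 8 + 2 = 10  → 10 < 34, loop
  ADD #6: R2 = 10 + 2 = 12  → 12 < 34, loop
  ADD #7: R2 = 12 + 2 = 14  → 14 < 34, loop
  ADD #8: R2 = 14 + 2 = 16  → 16 < 34, loop
  ADD #9: R2 = 16 + 2 = 18  → 18 < 34, loop
  ADD #10: R2 = 18 + 2 = 20  → 20 < 34, loop
  ADD #11: R2 = 20 + 2 = 22  → 22 < 34, loop
  ADD #12: R2 = 22 + 2 = 24  → 24 < 34, loop
  ADD #13: R2 = 24 + 2 = 26  → 26 < 34, loop
  ADD #14: R2 = 26 + 2 = 28  → 28 < 34, loop
  ADD #15: R2 = 28 + 2 = 30  → 30 < 34, loop
  ADD #16: R2 = 30 + 2 = 32  → 32 < 34, loop
  ADD #17: R2 = 32 + 2 = 34  → 34 >= 34, exit
Total ADD instructions: 17

17


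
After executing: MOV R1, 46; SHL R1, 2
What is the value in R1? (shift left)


Register state trace:
  MOV R1, 46  → R1 = 46
  SHL R1, 2  → R1 = 46 << 2 = 46 * 2^2 = 184
Final: R1 = 184

184


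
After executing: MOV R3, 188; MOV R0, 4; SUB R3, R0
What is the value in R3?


Register state trace:
  MOV R3, 188  → R3 = 188
  MOV R0, 4  → R0 = 4
  SUB R3, R0  → R3 = 188 - 4 = 184
Final: R3 = 184

184


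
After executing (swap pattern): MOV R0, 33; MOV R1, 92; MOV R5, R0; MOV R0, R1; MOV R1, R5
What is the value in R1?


Register state trace (swap pattern):
  MOV R0, 33  → R0 = 33
  MOV R1, 92  → R1 = 92
  MOV R5, R0  → R5 = 33  (save R0)
  MOV R0, R1  → R0 = 92  (R0 gets R1's value)
  MOV R1, R5  → R1 = 33  (R1 gets saved value)
Final: R1 = 33

33


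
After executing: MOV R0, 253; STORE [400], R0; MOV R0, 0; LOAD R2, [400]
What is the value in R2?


Register and memory trace:
  MOV R0, 253  → R0 = 253
  STORE [400], R0  → mem[400] = 253
  MOV R0, 0  → R0 = 0
  LOAD R2, [400]  → R2 = mem[400] = 253
Final: R2 = 253

253


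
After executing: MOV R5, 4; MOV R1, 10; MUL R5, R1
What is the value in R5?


Register state trace:
  MOV R5, 4  → R5 = 4
  MOV R1, 10  → R1 = 10
  MUL R5, R1  → R5 = 4 * 10 = 40
Final: R5 = 40

40


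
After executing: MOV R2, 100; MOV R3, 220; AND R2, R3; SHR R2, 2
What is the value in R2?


Register state trace:
  MOV R2, 100  → R2 = 100 (0b01100100)
  MOV R3, 220  → R3 = 220 (0b11011100)
  AND R2, R3  → R2 = 100 AND 220 = 68 (0b01000100)
  SHR R2, 2  → R2 = 68 >> 2 = 17
Final: R2 = 17

17


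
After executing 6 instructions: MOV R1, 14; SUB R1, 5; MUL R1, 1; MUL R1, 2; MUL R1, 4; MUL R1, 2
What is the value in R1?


Register state trace:
  MOV R1, 14  → R1 = 14
  SUB R1, 5  → R1 = 14 - 5 = 9
  MUL R1, 1  → R1 = 9 * 1 = 9
  MUL R1, 2  → R1 = 9 * 2 = 18
  MUL R1, 4  → R1 = 18 * 4 = 72
  MUL R1, 2  → R1 = 72 * 2 = 144
Final: R1 = 144

144


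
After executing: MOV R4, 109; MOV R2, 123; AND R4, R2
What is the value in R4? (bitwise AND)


Register state trace:
  MOV R4, 109  → R4 = 109 (0b01101101)
  MOV R2, 123  → R2 = 123 (0b01111011)
  AND R4, R2  → R4 = 109 AND 123 = 105 (0b01101001)
Final: R4 = 105

105


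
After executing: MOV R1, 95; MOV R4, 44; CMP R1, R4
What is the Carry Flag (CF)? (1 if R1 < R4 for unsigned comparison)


Register state trace:
  MOV R1, 95  → R1 = 95
  MOV R4, 44  → R4 = 44
  CMP R1, R4  → unsigned 95 - 44: no borrow
  95 >= 44, so CF = 0
CF = 0

0


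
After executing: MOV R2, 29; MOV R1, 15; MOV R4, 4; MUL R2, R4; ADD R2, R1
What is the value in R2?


Register state trace:
  MOV R2, 29  → R2 = 29
  MOV R1, 15  → R1 = 15
  MOV R4, 4  → R4 = 4
  MUL R2, R4  → R2 = 29 * 4 = 116
  ADD R2, R1  → R2 = 116 + 15 = 131
Final: R2 = 131

131


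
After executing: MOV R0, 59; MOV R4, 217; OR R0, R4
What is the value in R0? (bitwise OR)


Register state trace:
  MOV R0, 59  → R0 = 59 (0b00111011)
  MOV R4, 217  → R4 = 217 (0b11011001)
  OR R0, R4   → R0 = 59 OR 217 = 251 (0b11111011)
Final: R0 = 251

251


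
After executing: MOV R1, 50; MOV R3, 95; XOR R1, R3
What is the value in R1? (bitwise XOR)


Register state trace:
  MOV R1, 50  → R1 = 50 (0b00110010)
  MOV R3, 95  → R3 = 95 (0b01011111)
  XOR R1, R3  → R1 = 50 XOR 95 = 109 (0b01101101)
Final: R1 = 109

109


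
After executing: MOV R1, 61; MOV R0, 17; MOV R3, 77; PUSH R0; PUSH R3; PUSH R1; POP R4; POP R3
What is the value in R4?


Stack trace (top is rightmost):
  MOV R1, 61  → R1 = 61
  MOV R0, 17  → R0 = 17
  MOV R3, 77  → R3 = 77
  PUSH R0  → stack: [17]
  PUSH R3  → stack: [17, 77]
  PUSH R1  → stack: [17, 77, 61]
  POP R4  → R4 = 61, stack: [17, 77]
  POP R3  → R3 = 77, stack: [17]
Final: R4 = 61

61


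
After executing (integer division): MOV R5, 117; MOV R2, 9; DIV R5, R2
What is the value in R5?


Register state trace:
  MOV R5, 117  → R5 = 117
  MOV R2, 9  → R2 = 9
  DIV R5, R2  → R5 = 117 // 9 = 13
Final: R5 = 13

13


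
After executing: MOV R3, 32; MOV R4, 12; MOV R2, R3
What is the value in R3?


Register state trace:
  MOV R3, 32  → R3 = 32
  MOV R4, 12  → R4 = 12
  MOV R2, R3  → R2 = 32
Final: R3 = 32

32


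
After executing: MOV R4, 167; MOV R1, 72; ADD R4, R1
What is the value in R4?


Register state trace:
  MOV R4, 167  → R4 = 167
  MOV R1, 72  → R1 = 72
  ADD R4, R1  → R4 = 167 + 72 = 239
Final: R4 = 239

239


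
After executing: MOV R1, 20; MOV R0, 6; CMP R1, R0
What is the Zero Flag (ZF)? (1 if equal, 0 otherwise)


Register state trace:
  MOV R1, 20  → R1 = 20
  MOV R0, 6  → R0 = 6
  CMP R1, R0  → computes 20 - 6 = 14
  Result is nonzero, so values are not equal
ZF = 0

0


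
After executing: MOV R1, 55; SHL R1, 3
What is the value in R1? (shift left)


Register state trace:
  MOV R1, 55  → R1 = 55
  SHL R1, 3  → R1 = 55 << 3 = 55 * 2^3 = 440
Final: R1 = 440

440


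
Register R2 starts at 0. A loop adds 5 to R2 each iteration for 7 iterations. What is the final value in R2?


Starting value: R2 = 0
  Iter 1: R2 = 0 + 5 = 5
  Iter 2: R2 = 5 + 5 = 10
  Iter 3: R2 = 10 + 5 = 15
  Iter 4: R2 = 15 + 5 = 20
  Iter 5: R2 = 20 + 5 = 25
  Iter 6: R2 = 25 + 5 = 30
  Iter 7: R2 = 30 + 5 = 35
Final: R2 = 35

35


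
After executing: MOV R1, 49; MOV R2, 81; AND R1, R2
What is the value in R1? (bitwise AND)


Register state trace:
  MOV R1, 49  → R1 = 49 (0b00110001)
  MOV R2, 81  → R2 = 81 (0b01010001)
  AND R1, R2  → R1 = 49 AND 81 = 17 (0b00010001)
Final: R1 = 17

17


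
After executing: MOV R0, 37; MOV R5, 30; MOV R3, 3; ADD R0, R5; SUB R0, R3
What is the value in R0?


Register state trace:
  MOV R0, 37  → R0 = 37
  MOV R5, 30  → R5 = 30
  MOV R3, 3  → R3 = 3
  ADD R0, R5  → R0 = 37 + 30 = 67
  SUB R0, R3  → R0 = 67 - 3 = 64
Final: R0 = 64

64


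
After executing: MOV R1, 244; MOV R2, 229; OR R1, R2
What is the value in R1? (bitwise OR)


Register state trace:
  MOV R1, 244  → R1 = 244 (0b11110100)
  MOV R2, 229  → R2 = 229 (0b11100101)
  OR R1, R2   → R1 = 244 OR 229 = 245 (0b11110101)
Final: R1 = 245

245


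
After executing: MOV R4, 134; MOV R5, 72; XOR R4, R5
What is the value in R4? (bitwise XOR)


Register state trace:
  MOV R4, 134  → R4 = 134 (0b10000110)
  MOV R5, 72  → R5 = 72 (0b01001000)
  XOR R4, R5  → R4 = 134 XOR 72 = 206 (0b11001110)
Final: R4 = 206

206


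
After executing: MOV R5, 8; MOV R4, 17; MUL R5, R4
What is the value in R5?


Register state trace:
  MOV R5, 8  → R5 = 8
  MOV R4, 17  → R4 = 17
  MUL R5, R4  → R5 = 8 * 17 = 136
Final: R5 = 136

136


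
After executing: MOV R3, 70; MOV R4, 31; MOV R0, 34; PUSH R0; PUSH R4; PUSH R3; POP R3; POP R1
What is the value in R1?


Stack trace (top is rightmost):
  MOV R3, 70  → R3 = 70
  MOV R4, 31  → R4 = 31
  MOV R0, 34  → R0 = 34
  PUSH R0  → stack: [34]
  PUSH R4  → stack: [34, 31]
  PUSH R3  → stack: [34, 31, 70]
  POP R3  → R3 = 70, stack: [34, 31]
  POP R1  → R1 = 31, stack: [34]
Final: R1 = 31

31


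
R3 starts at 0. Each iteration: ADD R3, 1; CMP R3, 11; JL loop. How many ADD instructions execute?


Loop trace (R3 starts at 0, target 11, step 1):
  ADD #1: R3 = 0 + 1 = 1  → 1 < 11, loop
  ADD #2: R3 = 1 + 1 = 2  → 2 < 11, loop
  ADD #3: R3 = 2 + 1 = 3  → 3 < 11, loop
  ADD #4: R3 = 3 + 1 = 4  → 4 < 11, loop
  ADD #5: R3 = 4 + 1 = 5  → 5 < 11, loop
  ADD #6: R3 = 5 + 1 = 6  → 6 < 11, loop
  ADD #7: R3 = 6 + 1 = 7  → 7 < 11, loop
  ADD #8: R3 = 7 + 1 = 8  → 8 < 11, loop
  ADD #9: R3 = 8 + 1 = 9  → 9 < 11, loop
  ADD #10: R3 = 9 + 1 = 10  → 10 < 11, loop
  ADD #11: R3 = 10 + 1 = 11  → 11 >= 11, exit
Total ADD instructions: 11

11


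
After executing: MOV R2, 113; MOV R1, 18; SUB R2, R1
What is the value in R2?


Register state trace:
  MOV R2, 113  → R2 = 113
  MOV R1, 18  → R1 = 18
  SUB R2, R1  → R2 = 113 - 18 = 95
Final: R2 = 95

95


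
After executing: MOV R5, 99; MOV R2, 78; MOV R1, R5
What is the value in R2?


Register state trace:
  MOV R5, 99  → R5 = 99
  MOV R2, 78  → R2 = 78
  MOV R1, R5  → R1 = 99
Final: R2 = 78

78


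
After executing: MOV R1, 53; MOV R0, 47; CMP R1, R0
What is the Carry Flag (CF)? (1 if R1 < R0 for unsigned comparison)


Register state trace:
  MOV R1, 53  → R1 = 53
  MOV R0, 47  → R0 = 47
  CMP R1, R0  → unsigned 53 - 47: no borrow
  53 >= 47, so CF = 0
CF = 0

0


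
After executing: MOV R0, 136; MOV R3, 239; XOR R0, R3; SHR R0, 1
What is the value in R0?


Register state trace:
  MOV R0, 136  → R0 = 136 (0b10001000)
  MOV R3, 239  → R3 = 239 (0b11101111)
  XOR R0, R3  → R0 = 136 XOR 239 = 103 (0b01100111)
  SHR R0, 1  → R0 = 103 >> 1 = 51
Final: R0 = 51

51


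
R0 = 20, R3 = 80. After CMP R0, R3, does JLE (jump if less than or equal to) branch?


Trace:
  R0 = 20, R3 = 80
  CMP R0, R3  → compares 20 vs 80
  JLE checks: is 20 less than or equal to 80?
  20 < 80, so condition is true
Branch taken: Yes

Yes


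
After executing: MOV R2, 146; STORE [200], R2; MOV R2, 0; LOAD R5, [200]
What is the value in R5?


Register and memory trace:
  MOV R2, 146  → R2 = 146
  STORE [200], R2  → mem[200] = 146
  MOV R2, 0  → R2 = 0
  LOAD R5, [200]  → R5 = mem[200] = 146
Final: R5 = 146

146


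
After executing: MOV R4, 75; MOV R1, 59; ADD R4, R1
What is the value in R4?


Register state trace:
  MOV R4, 75  → R4 = 75
  MOV R1, 59  → R1 = 59
  ADD R4, R1  → R4 = 75 + 59 = 134
Final: R4 = 134

134


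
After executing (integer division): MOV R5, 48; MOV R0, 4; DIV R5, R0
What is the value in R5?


Register state trace:
  MOV R5, 48  → R5 = 48
  MOV R0, 4  → R0 = 4
  DIV R5, R0  → R5 = 48 // 4 = 12
Final: R5 = 12

12


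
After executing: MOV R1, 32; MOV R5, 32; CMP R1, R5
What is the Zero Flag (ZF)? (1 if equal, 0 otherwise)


Register state trace:
  MOV R1, 32  → R1 = 32
  MOV R5, 32  → R5 = 32
  CMP R1, R5  → computes 32 - 32 = 0
  Result is zero, so values are equal
ZF = 1

1


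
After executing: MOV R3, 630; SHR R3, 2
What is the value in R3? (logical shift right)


Register state trace:
  MOV R3, 630  → R3 = 630
  SHR R3, 2  → R3 = 630 >> 2 = 630 // 2^2 = 157
Final: R3 = 157

157


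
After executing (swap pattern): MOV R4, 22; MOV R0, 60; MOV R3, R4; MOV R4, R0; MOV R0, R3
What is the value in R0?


Register state trace (swap pattern):
  MOV R4, 22  → R4 = 22
  MOV R0, 60  → R0 = 60
  MOV R3, R4  → R3 = 22  (save R4)
  MOV R4, R0  → R4 = 60  (R4 gets R0's value)
  MOV R0, R3  → R0 = 22  (R0 gets saved value)
Final: R0 = 22

22


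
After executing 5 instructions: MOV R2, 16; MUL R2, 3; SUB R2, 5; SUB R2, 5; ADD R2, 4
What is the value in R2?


Register state trace:
  MOV R2, 16  → R2 = 16
  MUL R2, 3  → R2 = 16 * 3 = 48
  SUB R2, 5  → R2 = 48 - 5 = 43
  SUB R2, 5  → R2 = 43 - 5 = 38
  ADD R2, 4  → R2 = 38 + 4 = 42
Final: R2 = 42

42


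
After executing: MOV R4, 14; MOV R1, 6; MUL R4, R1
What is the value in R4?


Register state trace:
  MOV R4, 14  → R4 = 14
  MOV R1, 6  → R1 = 6
  MUL R4, R1  → R4 = 14 * 6 = 84
Final: R4 = 84

84


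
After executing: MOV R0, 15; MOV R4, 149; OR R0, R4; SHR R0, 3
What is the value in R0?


Register state trace:
  MOV R0, 15  → R0 = 15 (0b00001111)
  MOV R4, 149  → R4 = 149 (0b10010101)
  OR R0, R4  → R0 = 15 OR 149 = 159 (0b10011111)
  SHR R0, 3  → R0 = 159 >> 3 = 19
Final: R0 = 19

19


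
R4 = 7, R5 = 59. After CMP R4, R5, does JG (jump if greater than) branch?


Trace:
  R4 = 7, R5 = 59
  CMP R4, R5  → compares 7 vs 59
  JG checks: is 7 greater than 59?
  7 < 59, so condition is false
Branch taken: No

No


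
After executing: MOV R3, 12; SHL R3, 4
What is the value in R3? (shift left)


Register state trace:
  MOV R3, 12  → R3 = 12
  SHL R3, 4  → R3 = 12 << 4 = 12 * 2^4 = 192
Final: R3 = 192

192


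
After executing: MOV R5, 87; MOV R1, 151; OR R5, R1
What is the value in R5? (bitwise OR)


Register state trace:
  MOV R5, 87  → R5 = 87 (0b01010111)
  MOV R1, 151  → R1 = 151 (0b10010111)
  OR R5, R1   → R5 = 87 OR 151 = 215 (0b11010111)
Final: R5 = 215

215


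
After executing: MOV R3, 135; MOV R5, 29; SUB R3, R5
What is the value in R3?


Register state trace:
  MOV R3, 135  → R3 = 135
  MOV R5, 29  → R5 = 29
  SUB R3, R5  → R3 = 135 - 29 = 106
Final: R3 = 106

106


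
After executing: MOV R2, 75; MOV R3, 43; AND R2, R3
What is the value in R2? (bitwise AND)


Register state trace:
  MOV R2, 75  → R2 = 75 (0b01001011)
  MOV R3, 43  → R3 = 43 (0b00101011)
  AND R2, R3  → R2 = 75 AND 43 = 11 (0b00001011)
Final: R2 = 11

11


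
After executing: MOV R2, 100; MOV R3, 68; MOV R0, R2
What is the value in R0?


Register state trace:
  MOV R2, 100  → R2 = 100
  MOV R3, 68  → R3 = 68
  MOV R0, R2  → R0 = 100
Final: R0 = 100

100


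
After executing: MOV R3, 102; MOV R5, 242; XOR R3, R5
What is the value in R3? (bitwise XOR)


Register state trace:
  MOV R3, 102  → R3 = 102 (0b01100110)
  MOV R5, 242  → R5 = 242 (0b11110010)
  XOR R3, R5  → R3 = 102 XOR 242 = 148 (0b10010100)
Final: R3 = 148

148


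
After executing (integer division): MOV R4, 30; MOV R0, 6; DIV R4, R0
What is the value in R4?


Register state trace:
  MOV R4, 30  → R4 = 30
  MOV R0, 6  → R0 = 6
  DIV R4, R0  → R4 = 30 // 6 = 5
Final: R4 = 5

5


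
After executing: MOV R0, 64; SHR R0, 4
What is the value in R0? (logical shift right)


Register state trace:
  MOV R0, 64  → R0 = 64
  SHR R0, 4  → R0 = 64 >> 4 = 64 // 2^4 = 4
Final: R0 = 4

4


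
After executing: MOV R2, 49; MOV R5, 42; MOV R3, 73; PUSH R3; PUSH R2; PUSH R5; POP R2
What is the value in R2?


Stack trace (top is rightmost):
  MOV R2, 49  → R2 = 49
  MOV R5, 42  → R5 = 42
  MOV R3, 73  → R3 = 73
  PUSH R3  → stack: [73]
  PUSH R2  → stack: [73, 49]
  PUSH R5  → stack: [73, 49, 42]
  POP R2  → R2 = 42, stack: [73, 49]
Final: R2 = 42

42


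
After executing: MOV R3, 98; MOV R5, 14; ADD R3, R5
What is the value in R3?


Register state trace:
  MOV R3, 98  → R3 = 98
  MOV R5, 14  → R5 = 14
  ADD R3, R5  → R3 = 98 + 14 = 112
Final: R3 = 112

112


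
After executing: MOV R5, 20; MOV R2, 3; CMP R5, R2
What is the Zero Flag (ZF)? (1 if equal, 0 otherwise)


Register state trace:
  MOV R5, 20  → R5 = 20
  MOV R2, 3  → R2 = 3
  CMP R5, R2  → computes 20 - 3 = 17
  Result is nonzero, so values are not equal
ZF = 0

0


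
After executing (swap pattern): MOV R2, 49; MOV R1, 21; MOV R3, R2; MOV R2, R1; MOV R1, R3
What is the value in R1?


Register state trace (swap pattern):
  MOV R2, 49  → R2 = 49
  MOV R1, 21  → R1 = 21
  MOV R3, R2  → R3 = 49  (save R2)
  MOV R2, R1  → R2 = 21  (R2 gets R1's value)
  MOV R1, R3  → R1 = 49  (R1 gets saved value)
Final: R1 = 49

49


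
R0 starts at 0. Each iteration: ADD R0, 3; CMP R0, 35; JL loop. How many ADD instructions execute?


Loop trace (R0 starts at 0, target 35, step 3):
  ADD #1: R0 = 0 + 3 = 3  → 3 < 35, loop
  ADD #2: R0 = 3 + 3 = 6  → 6 < 35, loop
  ADD #3: R0 = 6 + 3 = 9  → 9 < 35, loop
  ADD #4: R0 = 9 + 3 = 12  → 12 < 35, loop
  ADD #5: R0 = 12 + 3 = 15  → 15 < 35, loop
  ADD #6: R0 = 15 + 3 = 18  → 18 < 35, loop
  ADD #7: R0 = 18 + 3 = 21  → 21 < 35, loop
  ADD #8: R0 = 21 + 3 = 24  → 24 < 35, loop
  ADD #9: R0 = 24 + 3 = 27  → 27 < 35, loop
  ADD #10: R0 = 27 + 3 = 30  → 30 < 35, loop
  ADD #11: R0 = 30 + 3 = 33  → 33 < 35, loop
  ADD #12: R0 = 33 + 3 = 36  → 36 >= 35, exit
Total ADD instructions: 12

12


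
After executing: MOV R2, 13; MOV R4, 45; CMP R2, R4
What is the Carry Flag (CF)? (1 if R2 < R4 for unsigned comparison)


Register state trace:
  MOV R2, 13  → R2 = 13
  MOV R4, 45  → R4 = 45
  CMP R2, R4  → unsigned 13 - 45: borrow occurs
  13 < 45, so CF = 1
CF = 1

1


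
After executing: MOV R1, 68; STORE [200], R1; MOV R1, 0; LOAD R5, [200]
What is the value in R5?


Register and memory trace:
  MOV R1, 68  → R1 = 68
  STORE [200], R1  → mem[200] = 68
  MOV R1, 0  → R1 = 0
  LOAD R5, [200]  → R5 = mem[200] = 68
Final: R5 = 68

68


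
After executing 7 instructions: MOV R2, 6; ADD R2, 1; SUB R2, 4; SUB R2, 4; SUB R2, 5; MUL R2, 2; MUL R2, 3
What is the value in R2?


Register state trace:
  MOV R2, 6  → R2 = 6
  ADD R2, 1  → R2 = 6 + 1 = 7
  SUB R2, 4  → R2 = 7 - 4 = 3
  SUB R2, 4  → R2 = 3 - 4 = -1
  SUB R2, 5  → R2 = -1 - 5 = -6
  MUL R2, 2  → R2 = -6 * 2 = -12
  MUL R2, 3  → R2 = -12 * 3 = -36
Final: R2 = -36

-36


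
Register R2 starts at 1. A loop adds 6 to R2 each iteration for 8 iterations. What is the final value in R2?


Starting value: R2 = 1
  Iter 1: R2 = 1 + 6 = 7
  Iter 2: R2 = 7 + 6 = 13
  Iter 3: R2 = 13 + 6 = 19
  Iter 4: R2 = 19 + 6 = 25
  Iter 5: R2 = 25 + 6 = 31
  Iter 6: R2 = 31 + 6 = 37
  Iter 7: R2 = 37 + 6 = 43
  Iter 8: R2 = 43 + 6 = 49
Final: R2 = 49

49


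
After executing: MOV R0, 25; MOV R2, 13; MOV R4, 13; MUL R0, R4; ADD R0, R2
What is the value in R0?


Register state trace:
  MOV R0, 25  → R0 = 25
  MOV R2, 13  → R2 = 13
  MOV R4, 13  → R4 = 13
  MUL R0, R4  → R0 = 25 * 13 = 325
  ADD R0, R2  → R0 = 325 + 13 = 338
Final: R0 = 338

338


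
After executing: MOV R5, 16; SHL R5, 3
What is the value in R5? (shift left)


Register state trace:
  MOV R5, 16  → R5 = 16
  SHL R5, 3  → R5 = 16 << 3 = 16 * 2^3 = 128
Final: R5 = 128

128


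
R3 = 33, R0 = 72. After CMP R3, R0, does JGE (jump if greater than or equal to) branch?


Trace:
  R3 = 33, R0 = 72
  CMP R3, R0  → compares 33 vs 72
  JGE checks: is 33 greater than or equal to 72?
  33 < 72, so condition is false
Branch taken: No

No


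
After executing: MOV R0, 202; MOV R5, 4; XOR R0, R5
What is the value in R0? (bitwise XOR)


Register state trace:
  MOV R0, 202  → R0 = 202 (0b11001010)
  MOV R5, 4  → R5 = 4 (0b00000100)
  XOR R0, R5  → R0 = 202 XOR 4 = 206 (0b11001110)
Final: R0 = 206

206


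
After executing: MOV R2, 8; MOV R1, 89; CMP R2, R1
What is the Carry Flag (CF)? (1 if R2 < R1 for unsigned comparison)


Register state trace:
  MOV R2, 8  → R2 = 8
  MOV R1, 89  → R1 = 89
  CMP R2, R1  → unsigned 8 - 89: borrow occurs
  8 < 89, so CF = 1
CF = 1

1


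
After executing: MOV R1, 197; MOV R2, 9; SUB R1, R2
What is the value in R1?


Register state trace:
  MOV R1, 197  → R1 = 197
  MOV R2, 9  → R2 = 9
  SUB R1, R2  → R1 = 197 - 9 = 188
Final: R1 = 188

188


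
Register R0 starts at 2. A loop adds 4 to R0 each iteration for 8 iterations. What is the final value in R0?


Starting value: R0 = 2
  Iter 1: R0 = 2 + 4 = 6
  Iter 2: R0 = 6 + 4 = 10
  Iter 3: R0 = 10 + 4 = 14
  Iter 4: R0 = 14 + 4 = 18
  Iter 5: R0 = 18 + 4 = 22
  Iter 6: R0 = 22 + 4 = 26
  Iter 7: R0 = 26 + 4 = 30
  Iter 8: R0 = 30 + 4 = 34
Final: R0 = 34

34


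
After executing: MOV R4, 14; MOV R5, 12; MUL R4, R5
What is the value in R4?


Register state trace:
  MOV R4, 14  → R4 = 14
  MOV R5, 12  → R5 = 12
  MUL R4, R5  → R4 = 14 * 12 = 168
Final: R4 = 168

168


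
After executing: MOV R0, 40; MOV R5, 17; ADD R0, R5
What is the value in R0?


Register state trace:
  MOV R0, 40  → R0 = 40
  MOV R5, 17  → R5 = 17
  ADD R0, R5  → R0 = 40 + 17 = 57
Final: R0 = 57

57


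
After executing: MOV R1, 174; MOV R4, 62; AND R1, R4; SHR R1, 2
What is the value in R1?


Register state trace:
  MOV R1, 174  → R1 = 174 (0b10101110)
  MOV R4, 62  → R4 = 62 (0b00111110)
  AND R1, R4  → R1 = 174 AND 62 = 46 (0b00101110)
  SHR R1, 2  → R1 = 46 >> 2 = 11
Final: R1 = 11

11


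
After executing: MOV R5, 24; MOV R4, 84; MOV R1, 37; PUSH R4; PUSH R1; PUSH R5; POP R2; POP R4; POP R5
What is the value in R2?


Stack trace (top is rightmost):
  MOV R5, 24  → R5 = 24
  MOV R4, 84  → R4 = 84
  MOV R1, 37  → R1 = 37
  PUSH R4  → stack: [84]
  PUSH R1  → stack: [84, 37]
  PUSH R5  → stack: [84, 37, 24]
  POP R2  → R2 = 24, stack: [84, 37]
  POP R4  → R4 = 37, stack: [84]
  POP R5  → R5 = 84, stack: []
Final: R2 = 24

24


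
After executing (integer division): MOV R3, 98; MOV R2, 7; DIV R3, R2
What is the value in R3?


Register state trace:
  MOV R3, 98  → R3 = 98
  MOV R2, 7  → R2 = 7
  DIV R3, R2  → R3 = 98 // 7 = 14
Final: R3 = 14

14


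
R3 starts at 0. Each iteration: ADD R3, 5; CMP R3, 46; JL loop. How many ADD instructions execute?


Loop trace (R3 starts at 0, target 46, step 5):
  ADD #1: R3 = 0 + 5 = 5  → 5 < 46, loop
  ADD #2: R3 = 5 + 5 = 10  → 10 < 46, loop
  ADD #3: R3 = 10 + 5 = 15  → 15 < 46, loop
  ADD #4: R3 = 15 + 5 = 20  → 20 < 46, loop
  ADD #5: R3 = 20 + 5 = 25  → 25 < 46, loop
  ADD #6: R3 = 25 + 5 = 30  → 30 < 46, loop
  ADD #7: R3 = 30 + 5 = 35  → 35 < 46, loop
  ADD #8: R3 = 35 + 5 = 40  → 40 < 46, loop
  ADD #9: R3 = 40 + 5 = 45  → 45 < 46, loop
  ADD #10: R3 = 45 + 5 = 50  → 50 >= 46, exit
Total ADD instructions: 10

10


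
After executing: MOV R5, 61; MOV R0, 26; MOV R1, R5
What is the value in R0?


Register state trace:
  MOV R5, 61  → R5 = 61
  MOV R0, 26  → R0 = 26
  MOV R1, R5  → R1 = 61
Final: R0 = 26

26


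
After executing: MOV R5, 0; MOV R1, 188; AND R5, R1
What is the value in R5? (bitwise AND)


Register state trace:
  MOV R5, 0  → R5 = 0 (0b00000000)
  MOV R1, 188  → R1 = 188 (0b10111100)
  AND R5, R1  → R5 = 0 AND 188 = 0 (0b00000000)
Final: R5 = 0

0


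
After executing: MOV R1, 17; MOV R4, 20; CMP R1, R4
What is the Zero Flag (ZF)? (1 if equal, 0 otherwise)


Register state trace:
  MOV R1, 17  → R1 = 17
  MOV R4, 20  → R4 = 20
  CMP R1, R4  → computes 17 - 20 = -3
  Result is nonzero, so values are not equal
ZF = 0

0


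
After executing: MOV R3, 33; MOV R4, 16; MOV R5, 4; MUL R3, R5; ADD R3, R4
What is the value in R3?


Register state trace:
  MOV R3, 33  → R3 = 33
  MOV R4, 16  → R4 = 16
  MOV R5, 4  → R5 = 4
  MUL R3, R5  → R3 = 33 * 4 = 132
  ADD R3, R4  → R3 = 132 + 16 = 148
Final: R3 = 148

148


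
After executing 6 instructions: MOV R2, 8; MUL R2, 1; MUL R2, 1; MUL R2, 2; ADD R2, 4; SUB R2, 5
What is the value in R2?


Register state trace:
  MOV R2, 8  → R2 = 8
  MUL R2, 1  → R2 = 8 * 1 = 8
  MUL R2, 1  → R2 = 8 * 1 = 8
  MUL R2, 2  → R2 = 8 * 2 = 16
  ADD R2, 4  → R2 = 16 + 4 = 20
  SUB R2, 5  → R2 = 20 - 5 = 15
Final: R2 = 15

15


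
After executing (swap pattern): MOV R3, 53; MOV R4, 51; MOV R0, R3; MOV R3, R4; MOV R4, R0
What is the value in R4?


Register state trace (swap pattern):
  MOV R3, 53  → R3 = 53
  MOV R4, 51  → R4 = 51
  MOV R0, R3  → R0 = 53  (save R3)
  MOV R3, R4  → R3 = 51  (R3 gets R4's value)
  MOV R4, R0  → R4 = 53  (R4 gets saved value)
Final: R4 = 53

53


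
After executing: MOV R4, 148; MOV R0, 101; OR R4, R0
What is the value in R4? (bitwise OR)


Register state trace:
  MOV R4, 148  → R4 = 148 (0b10010100)
  MOV R0, 101  → R0 = 101 (0b01100101)
  OR R4, R0   → R4 = 148 OR 101 = 245 (0b11110101)
Final: R4 = 245

245


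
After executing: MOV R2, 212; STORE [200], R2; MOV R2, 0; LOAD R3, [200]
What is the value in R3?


Register and memory trace:
  MOV R2, 212  → R2 = 212
  STORE [200], R2  → mem[200] = 212
  MOV R2, 0  → R2 = 0
  LOAD R3, [200]  → R3 = mem[200] = 212
Final: R3 = 212

212


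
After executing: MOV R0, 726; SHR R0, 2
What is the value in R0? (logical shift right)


Register state trace:
  MOV R0, 726  → R0 = 726
  SHR R0, 2  → R0 = 726 >> 2 = 726 // 2^2 = 181
Final: R0 = 181

181


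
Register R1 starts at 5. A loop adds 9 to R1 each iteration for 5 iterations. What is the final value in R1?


Starting value: R1 = 5
  Iter 1: R1 = 5 + 9 = 14
  Iter 2: R1 = 14 + 9 = 23
  Iter 3: R1 = 23 + 9 = 32
  Iter 4: R1 = 32 + 9 = 41
  Iter 5: R1 = 41 + 9 = 50
Final: R1 = 50

50


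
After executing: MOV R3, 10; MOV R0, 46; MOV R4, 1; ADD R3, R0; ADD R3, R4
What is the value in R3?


Register state trace:
  MOV R3, 10  → R3 = 10
  MOV R0, 46  → R0 = 46
  MOV R4, 1  → R4 = 1
  ADD R3, R0  → R3 = 10 + 46 = 56
  ADD R3, R4  → R3 = 56 + 1 = 57
Final: R3 = 57

57


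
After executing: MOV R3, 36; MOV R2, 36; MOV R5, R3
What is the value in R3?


Register state trace:
  MOV R3, 36  → R3 = 36
  MOV R2, 36  → R2 = 36
  MOV R5, R3  → R5 = 36
Final: R3 = 36

36


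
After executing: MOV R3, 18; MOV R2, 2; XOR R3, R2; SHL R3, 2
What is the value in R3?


Register state trace:
  MOV R3, 18  → R3 = 18 (0b00010010)
  MOV R2, 2  → R2 = 2 (0b00000010)
  XOR R3, R2  → R3 = 18 XOR 2 = 16 (0b00010000)
  SHL R3, 2  → R3 = 16 << 2 = 64
Final: R3 = 64

64


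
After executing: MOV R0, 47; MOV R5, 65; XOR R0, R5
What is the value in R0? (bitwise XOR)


Register state trace:
  MOV R0, 47  → R0 = 47 (0b00101111)
  MOV R5, 65  → R5 = 65 (0b01000001)
  XOR R0, R5  → R0 = 47 XOR 65 = 110 (0b01101110)
Final: R0 = 110

110


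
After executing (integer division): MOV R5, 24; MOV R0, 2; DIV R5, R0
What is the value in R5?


Register state trace:
  MOV R5, 24  → R5 = 24
  MOV R0, 2  → R0 = 2
  DIV R5, R0  → R5 = 24 // 2 = 12
Final: R5 = 12

12


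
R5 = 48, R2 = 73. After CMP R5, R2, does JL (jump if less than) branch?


Trace:
  R5 = 48, R2 = 73
  CMP R5, R2  → compares 48 vs 73
  JL checks: is 48 less than 73?
  48 < 73, so condition is true
Branch taken: Yes

Yes


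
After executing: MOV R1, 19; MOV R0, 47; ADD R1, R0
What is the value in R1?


Register state trace:
  MOV R1, 19  → R1 = 19
  MOV R0, 47  → R0 = 47
  ADD R1, R0  → R1 = 19 + 47 = 66
Final: R1 = 66

66


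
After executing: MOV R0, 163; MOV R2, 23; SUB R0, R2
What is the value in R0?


Register state trace:
  MOV R0, 163  → R0 = 163
  MOV R2, 23  → R2 = 23
  SUB R0, R2  → R0 = 163 - 23 = 140
Final: R0 = 140

140


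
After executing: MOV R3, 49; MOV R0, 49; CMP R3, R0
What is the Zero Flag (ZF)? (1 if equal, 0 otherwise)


Register state trace:
  MOV R3, 49  → R3 = 49
  MOV R0, 49  → R0 = 49
  CMP R3, R0  → computes 49 - 49 = 0
  Result is zero, so values are equal
ZF = 1

1


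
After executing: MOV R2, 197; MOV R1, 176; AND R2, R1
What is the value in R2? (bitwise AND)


Register state trace:
  MOV R2, 197  → R2 = 197 (0b11000101)
  MOV R1, 176  → R1 = 176 (0b10110000)
  AND R2, R1  → R2 = 197 AND 176 = 128 (0b10000000)
Final: R2 = 128

128


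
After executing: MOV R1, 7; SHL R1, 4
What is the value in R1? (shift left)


Register state trace:
  MOV R1, 7  → R1 = 7
  SHL R1, 4  → R1 = 7 << 4 = 7 * 2^4 = 112
Final: R1 = 112

112


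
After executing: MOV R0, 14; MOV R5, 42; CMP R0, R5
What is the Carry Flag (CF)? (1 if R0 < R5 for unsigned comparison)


Register state trace:
  MOV R0, 14  → R0 = 14
  MOV R5, 42  → R5 = 42
  CMP R0, R5  → unsigned 14 - 42: borrow occurs
  14 < 42, so CF = 1
CF = 1

1


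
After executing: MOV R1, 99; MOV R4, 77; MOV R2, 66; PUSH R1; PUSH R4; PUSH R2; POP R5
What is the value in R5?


Stack trace (top is rightmost):
  MOV R1, 99  → R1 = 99
  MOV R4, 77  → R4 = 77
  MOV R2, 66  → R2 = 66
  PUSH R1  → stack: [99]
  PUSH R4  → stack: [99, 77]
  PUSH R2  → stack: [99, 77, 66]
  POP R5  → R5 = 66, stack: [99, 77]
Final: R5 = 66

66


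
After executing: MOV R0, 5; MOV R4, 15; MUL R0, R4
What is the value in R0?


Register state trace:
  MOV R0, 5  → R0 = 5
  MOV R4, 15  → R4 = 15
  MUL R0, R4  → R0 = 5 * 15 = 75
Final: R0 = 75

75


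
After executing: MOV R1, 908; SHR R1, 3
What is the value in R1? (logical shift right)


Register state trace:
  MOV R1, 908  → R1 = 908
  SHR R1, 3  → R1 = 908 >> 3 = 908 // 2^3 = 113
Final: R1 = 113

113


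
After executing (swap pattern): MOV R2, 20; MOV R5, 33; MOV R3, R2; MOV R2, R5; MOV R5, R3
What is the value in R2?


Register state trace (swap pattern):
  MOV R2, 20  → R2 = 20
  MOV R5, 33  → R5 = 33
  MOV R3, R2  → R3 = 20  (save R2)
  MOV R2, R5  → R2 = 33  (R2 gets R5's value)
  MOV R5, R3  → R5 = 20  (R5 gets saved value)
Final: R2 = 33

33


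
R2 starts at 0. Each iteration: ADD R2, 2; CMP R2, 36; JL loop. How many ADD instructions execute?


Loop trace (R2 starts at 0, target 36, step 2):
  ADD #1: R2 = 0 + 2 = 2  → 2 < 36, loop
  ADD #2: R2 = 2 + 2 = 4  → 4 < 36, loop
  ADD #3: R2 = 4 + 2 = 6  → 6 < 36, loop
  ADD #4: R2 = 6 + 2 = 8  → 8 < 36, loop
  ADD #5: R2 = 8 + 2 = 10  → 10 < 36, loop
  ADD #6: R2 = 10 + 2 = 12  → 12 < 36, loop
  ADD #7: R2 = 12 + 2 = 14  → 14 < 36, loop
  ADD #8: R2 = 14 + 2 = 16  → 16 < 36, loop
  ADD #9: R2 = 16 + 2 = 18  → 18 < 36, loop
  ADD #10: R2 = 18 + 2 = 20  → 20 < 36, loop
  ADD #11: R2 = 20 + 2 = 22  → 22 < 36, loop
  ADD #12: R2 = 22 + 2 = 24  → 24 < 36, loop
  ADD #13: R2 = 24 + 2 = 26  → 26 < 36, loop
  ADD #14: R2 = 26 + 2 = 28  → 28 < 36, loop
  ADD #15: R2 = 28 + 2 = 30  → 30 < 36, loop
  ADD #16: R2 = 30 + 2 = 32  → 32 < 36, loop
  ADD #17: R2 = 32 + 2 = 34  → 34 < 36, loop
  ADD #18: R2 = 34 + 2 = 36  → 36 >= 36, exit
Total ADD instructions: 18

18


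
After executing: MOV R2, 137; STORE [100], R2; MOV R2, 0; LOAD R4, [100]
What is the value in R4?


Register and memory trace:
  MOV R2, 137  → R2 = 137
  STORE [100], R2  → mem[100] = 137
  MOV R2, 0  → R2 = 0
  LOAD R4, [100]  → R4 = mem[100] = 137
Final: R4 = 137

137


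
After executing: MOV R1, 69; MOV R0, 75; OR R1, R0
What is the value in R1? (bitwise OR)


Register state trace:
  MOV R1, 69  → R1 = 69 (0b01000101)
  MOV R0, 75  → R0 = 75 (0b01001011)
  OR R1, R0   → R1 = 69 OR 75 = 79 (0b01001111)
Final: R1 = 79

79


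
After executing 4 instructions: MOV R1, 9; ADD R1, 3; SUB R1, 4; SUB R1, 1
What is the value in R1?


Register state trace:
  MOV R1, 9  → R1 = 9
  ADD R1, 3  → R1 = 9 + 3 = 12
  SUB R1, 4  → R1 = 12 - 4 = 8
  SUB R1, 1  → R1 = 8 - 1 = 7
Final: R1 = 7

7


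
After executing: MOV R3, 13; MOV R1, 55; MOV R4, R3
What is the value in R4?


Register state trace:
  MOV R3, 13  → R3 = 13
  MOV R1, 55  → R1 = 55
  MOV R4, R3  → R4 = 13
Final: R4 = 13

13


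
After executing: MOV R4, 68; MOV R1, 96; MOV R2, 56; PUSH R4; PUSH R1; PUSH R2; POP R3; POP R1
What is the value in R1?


Stack trace (top is rightmost):
  MOV R4, 68  → R4 = 68
  MOV R1, 96  → R1 = 96
  MOV R2, 56  → R2 = 56
  PUSH R4  → stack: [68]
  PUSH R1  → stack: [68, 96]
  PUSH R2  → stack: [68, 96, 56]
  POP R3  → R3 = 56, stack: [68, 96]
  POP R1  → R1 = 96, stack: [68]
Final: R1 = 96

96


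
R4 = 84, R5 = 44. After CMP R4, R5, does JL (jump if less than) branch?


Trace:
  R4 = 84, R5 = 44
  CMP R4, R5  → compares 84 vs 44
  JL checks: is 84 less than 44?
  84 > 44, so condition is false
Branch taken: No

No


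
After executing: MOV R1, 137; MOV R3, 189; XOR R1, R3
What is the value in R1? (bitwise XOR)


Register state trace:
  MOV R1, 137  → R1 = 137 (0b10001001)
  MOV R3, 189  → R3 = 189 (0b10111101)
  XOR R1, R3  → R1 = 137 XOR 189 = 52 (0b00110100)
Final: R1 = 52

52


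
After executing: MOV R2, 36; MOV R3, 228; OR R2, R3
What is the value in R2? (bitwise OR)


Register state trace:
  MOV R2, 36  → R2 = 36 (0b00100100)
  MOV R3, 228  → R3 = 228 (0b11100100)
  OR R2, R3   → R2 = 36 OR 228 = 228 (0b11100100)
Final: R2 = 228

228


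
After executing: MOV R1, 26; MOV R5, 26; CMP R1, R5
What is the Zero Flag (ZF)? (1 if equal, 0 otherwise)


Register state trace:
  MOV R1, 26  → R1 = 26
  MOV R5, 26  → R5 = 26
  CMP R1, R5  → computes 26 - 26 = 0
  Result is zero, so values are equal
ZF = 1

1


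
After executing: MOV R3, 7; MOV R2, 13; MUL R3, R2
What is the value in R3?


Register state trace:
  MOV R3, 7  → R3 = 7
  MOV R2, 13  → R2 = 13
  MUL R3, R2  → R3 = 7 * 13 = 91
Final: R3 = 91

91
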